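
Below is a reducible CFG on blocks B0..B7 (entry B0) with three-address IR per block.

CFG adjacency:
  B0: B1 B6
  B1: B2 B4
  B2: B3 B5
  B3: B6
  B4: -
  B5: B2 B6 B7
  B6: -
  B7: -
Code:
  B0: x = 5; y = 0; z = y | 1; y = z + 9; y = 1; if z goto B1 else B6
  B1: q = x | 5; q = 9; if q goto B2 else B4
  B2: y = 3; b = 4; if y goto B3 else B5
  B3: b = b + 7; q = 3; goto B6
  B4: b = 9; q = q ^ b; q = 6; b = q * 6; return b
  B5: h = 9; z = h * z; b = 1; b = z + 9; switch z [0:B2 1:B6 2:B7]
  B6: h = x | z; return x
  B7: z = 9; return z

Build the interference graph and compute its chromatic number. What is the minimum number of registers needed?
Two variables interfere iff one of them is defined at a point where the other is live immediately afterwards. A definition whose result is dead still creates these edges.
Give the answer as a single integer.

Per-block:
  B0 def {x,y,z} use ∅
  B1 def {q} use {x}
  B2 def {b,y} use ∅
  B3 def {b,q} use {b}
  B4 def {b,q} use {q}
  B5 def {b,h,z} use {z}
  B6 def {h} use {x,z}
  B7 def {z} use ∅

Backward fixpoint:
  B0: in=∅ out={x,z}
  B1: in={x,z} out={q,x,z}
  B2: in={x,z} out={b,x,z}
  B3: in={b,x,z} out={x,z}
  B4: in={q} out=∅
  B5: in={x,z} out={x,z}
  B6: in={x,z} out=∅
  B7: in=∅ out=∅

Conflict graph:
  b — {q,x,y,z}
  h — {x,z}
  q — {b,x,z}
  x — {b,h,q,y,z}
  y — {b,x,z}
  z — {b,h,q,x,y}

Registers:
  clique {b,q,x,z} ⇒ need ≥ 4
  4-colouring: c0={x}  c1={z}  c2={b,h}  c3={q,y}
  χ = 4

Answer: 4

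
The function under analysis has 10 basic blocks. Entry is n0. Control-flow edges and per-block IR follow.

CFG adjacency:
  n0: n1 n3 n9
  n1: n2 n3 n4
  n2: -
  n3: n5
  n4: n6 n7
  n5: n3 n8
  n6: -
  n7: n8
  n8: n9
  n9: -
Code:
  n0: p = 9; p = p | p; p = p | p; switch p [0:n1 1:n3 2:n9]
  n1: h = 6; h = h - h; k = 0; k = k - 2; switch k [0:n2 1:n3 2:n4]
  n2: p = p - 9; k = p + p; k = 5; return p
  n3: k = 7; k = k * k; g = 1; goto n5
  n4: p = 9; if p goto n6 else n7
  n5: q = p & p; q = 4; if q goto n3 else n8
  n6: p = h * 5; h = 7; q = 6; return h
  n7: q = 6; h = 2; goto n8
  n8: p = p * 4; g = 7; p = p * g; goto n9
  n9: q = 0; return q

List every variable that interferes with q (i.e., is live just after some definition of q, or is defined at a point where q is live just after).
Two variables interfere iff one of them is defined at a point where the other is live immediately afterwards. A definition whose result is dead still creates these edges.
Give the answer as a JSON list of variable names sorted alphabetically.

Answer: ["h", "p"]

Derivation:
Per-block:
  n0: {p} / ∅
  n1: {h,k} / ∅
  n2: {k,p} / {p}
  n3: {g,k} / ∅
  n4: {p} / ∅
  n5: {q} / {p}
  n6: {h,p,q} / {h}
  n7: {h,q} / ∅
  n8: {g,p} / {p}
  n9: {q} / ∅

Live sets:
  live n0: ∅→{p}
  live n1: {p}→{h,p}
  live n2: {p}→∅
  live n3: {p}→{p}
  live n4: {h}→{h,p}
  live n5: {p}→{p}
  live n6: {h}→∅
  live n7: {p}→{p}
  live n8: {p}→∅
  live n9: ∅→∅

Conflict graph:
  g — {p}
  h — {k,p,q}
  k — {h,p}
  p — {g,h,k,q}
  q — {h,p}

N(q) = ["h", "p"]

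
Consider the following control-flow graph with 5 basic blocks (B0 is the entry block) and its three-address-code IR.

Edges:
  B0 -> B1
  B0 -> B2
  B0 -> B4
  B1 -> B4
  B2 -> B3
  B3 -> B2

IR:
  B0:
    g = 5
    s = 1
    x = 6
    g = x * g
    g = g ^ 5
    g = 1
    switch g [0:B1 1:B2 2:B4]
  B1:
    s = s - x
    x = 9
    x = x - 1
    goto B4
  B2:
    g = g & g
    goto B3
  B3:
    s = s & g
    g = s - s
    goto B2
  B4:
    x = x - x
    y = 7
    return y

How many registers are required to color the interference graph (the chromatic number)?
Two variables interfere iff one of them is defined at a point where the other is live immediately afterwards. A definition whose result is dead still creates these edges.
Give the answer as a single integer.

Answer: 3

Working:
def/use:
  B0: {g,s,x} / ∅
  B1: {s,x} / {s,x}
  B2: {g} / {g}
  B3: {g,s} / {g,s}
  B4: {x,y} / {x}

Backward fixpoint:
  B0: in=∅ out={g,s,x}
  B1: in={s,x} out={x}
  B2: in={g,s} out={g,s}
  B3: in={g,s} out={g,s}
  B4: in={x} out=∅

Interfere edges:
  g — {s,x}
  s — {g,x}
  x — {g,s}
  y — ∅

Chromatic number:
  lower bound: {g,s,x} mutually conflict ⇒ χ ≥ 3
  3-colouring: R0={g,y}  R1={s}  R2={x}
  χ = 3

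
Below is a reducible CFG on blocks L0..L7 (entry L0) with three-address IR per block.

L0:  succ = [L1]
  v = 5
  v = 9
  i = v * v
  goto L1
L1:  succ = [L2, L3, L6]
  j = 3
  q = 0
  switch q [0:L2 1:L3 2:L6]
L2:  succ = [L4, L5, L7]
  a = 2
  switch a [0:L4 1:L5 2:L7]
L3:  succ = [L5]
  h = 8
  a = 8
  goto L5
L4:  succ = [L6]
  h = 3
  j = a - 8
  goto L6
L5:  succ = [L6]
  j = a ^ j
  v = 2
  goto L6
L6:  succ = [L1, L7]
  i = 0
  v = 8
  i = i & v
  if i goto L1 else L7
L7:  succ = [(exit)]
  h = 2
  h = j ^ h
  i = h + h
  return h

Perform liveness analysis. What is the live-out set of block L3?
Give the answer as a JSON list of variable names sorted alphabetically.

def/use:
  L0: {i,v} / ∅
  L1: {j,q} / ∅
  L2: {a} / ∅
  L3: {a,h} / ∅
  L4: {h,j} / {a}
  L5: {j,v} / {a,j}
  L6: {i,v} / ∅
  L7: {h,i} / {j}

Liveness:
  L0: in=∅ out=∅
  L1: in=∅ out={j}
  L2: in={j} out={a,j}
  L3: in={j} out={a,j}
  L4: in={a} out={j}
  L5: in={a,j} out={j}
  L6: in={j} out={j}
  L7: in={j} out=∅

live-out(L3) = ["a", "j"]

Answer: ["a", "j"]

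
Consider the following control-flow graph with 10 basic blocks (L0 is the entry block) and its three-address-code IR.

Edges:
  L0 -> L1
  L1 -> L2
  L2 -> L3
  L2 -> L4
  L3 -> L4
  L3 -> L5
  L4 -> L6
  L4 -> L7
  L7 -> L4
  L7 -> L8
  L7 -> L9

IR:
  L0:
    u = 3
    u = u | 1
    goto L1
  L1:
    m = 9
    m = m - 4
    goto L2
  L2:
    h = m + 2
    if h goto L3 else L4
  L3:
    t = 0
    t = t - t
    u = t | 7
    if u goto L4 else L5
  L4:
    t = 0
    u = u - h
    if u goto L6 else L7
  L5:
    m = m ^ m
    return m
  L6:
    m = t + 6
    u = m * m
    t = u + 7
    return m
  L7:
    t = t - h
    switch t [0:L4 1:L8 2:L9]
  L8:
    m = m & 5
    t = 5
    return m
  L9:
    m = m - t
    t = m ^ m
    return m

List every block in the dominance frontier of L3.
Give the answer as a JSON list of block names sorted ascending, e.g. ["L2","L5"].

idom tree: L1←L0 L2←L1 L3←L2 L4←L2 L5←L3 L6←L4 L7←L4 L8←L7 L9←L7
Dom∩ at merges:
  L4: preds {L2,L3,L7}: {L0,L1,L2} ∩ {L0,L1,L2,L3} ∩ {L0,L1,L2,L4,L7} = {L0,L1,L2}; idom=L2

Frontier:
  L4←L2: walk · to L2
  L4←L3: walk L3 to L2
  L4←L7: walk L7→L4 to L2
  DF(L0)=∅
  DF(L1)=∅
  DF(L2)=∅
  DF(L3)={L4}
  DF(L4)={L4}
  DF(L5)=∅
  DF(L6)=∅
  DF(L7)={L4}
  DF(L8)=∅
  DF(L9)=∅

DF(L3) = ["L4"]

Answer: ["L4"]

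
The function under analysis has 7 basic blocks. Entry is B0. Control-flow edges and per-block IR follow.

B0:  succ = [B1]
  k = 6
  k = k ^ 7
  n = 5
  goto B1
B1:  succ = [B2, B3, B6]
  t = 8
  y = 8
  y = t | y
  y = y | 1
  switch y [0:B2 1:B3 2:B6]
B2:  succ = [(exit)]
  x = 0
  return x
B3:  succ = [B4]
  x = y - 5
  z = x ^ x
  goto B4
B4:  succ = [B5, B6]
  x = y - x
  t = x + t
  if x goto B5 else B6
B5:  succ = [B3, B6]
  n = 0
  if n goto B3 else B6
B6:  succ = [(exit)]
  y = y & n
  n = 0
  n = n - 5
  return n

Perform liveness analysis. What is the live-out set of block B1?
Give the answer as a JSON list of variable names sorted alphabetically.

Answer: ["n", "t", "y"]

Analysis:
Per-block:
  B0 def {k,n} use ∅
  B1 def {t,y} use ∅
  B2 def {x} use ∅
  B3 def {x,z} use {y}
  B4 def {t,x} use {t,x,y}
  B5 def {n} use ∅
  B6 def {n,y} use {n,y}

Liveness:
  B0: in=∅ out={n}
  B1: in={n} out={n,t,y}
  B2: in=∅ out=∅
  B3: in={n,t,y} out={n,t,x,y}
  B4: in={n,t,x,y} out={n,t,y}
  B5: in={t,y} out={n,t,y}
  B6: in={n,y} out=∅

live-out(B1) = ["n", "t", "y"]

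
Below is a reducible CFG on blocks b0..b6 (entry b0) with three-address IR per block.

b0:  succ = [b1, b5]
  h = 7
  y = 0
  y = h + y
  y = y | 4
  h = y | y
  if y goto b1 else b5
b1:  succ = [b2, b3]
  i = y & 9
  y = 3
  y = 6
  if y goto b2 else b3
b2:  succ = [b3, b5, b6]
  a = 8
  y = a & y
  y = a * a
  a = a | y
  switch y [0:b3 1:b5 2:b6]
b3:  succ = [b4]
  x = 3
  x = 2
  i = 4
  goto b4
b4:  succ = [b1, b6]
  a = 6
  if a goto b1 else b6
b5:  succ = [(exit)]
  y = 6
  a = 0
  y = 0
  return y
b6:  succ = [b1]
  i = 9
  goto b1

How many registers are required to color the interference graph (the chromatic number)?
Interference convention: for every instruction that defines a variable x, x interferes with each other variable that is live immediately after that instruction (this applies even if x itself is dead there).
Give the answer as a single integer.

Per-block:
  b0: {h,y} / ∅
  b1: {i,y} / {y}
  b2: {a,y} / {y}
  b3: {i,x} / ∅
  b4: {a} / ∅
  b5: {a,y} / ∅
  b6: {i} / ∅

Liveness:
  b0 li=∅ lo={y}
  b1 li={y} lo={y}
  b2 li={y} lo={y}
  b3 li={y} lo={y}
  b4 li={y} lo={y}
  b5 li=∅ lo=∅
  b6 li={y} lo={y}

Interfere edges:
  a — {y}
  h — {y}
  i — {y}
  x — {y}
  y — {a,h,i,x}

Colouring:
  {a,y} pairwise interfere (2-clique) ⇒ χ ≥ 2
  assign a→r1 h→r1 i→r1 x→r1 y→r0 — no edge inside a register ⇒ χ ≤ 2
  χ = 2

Answer: 2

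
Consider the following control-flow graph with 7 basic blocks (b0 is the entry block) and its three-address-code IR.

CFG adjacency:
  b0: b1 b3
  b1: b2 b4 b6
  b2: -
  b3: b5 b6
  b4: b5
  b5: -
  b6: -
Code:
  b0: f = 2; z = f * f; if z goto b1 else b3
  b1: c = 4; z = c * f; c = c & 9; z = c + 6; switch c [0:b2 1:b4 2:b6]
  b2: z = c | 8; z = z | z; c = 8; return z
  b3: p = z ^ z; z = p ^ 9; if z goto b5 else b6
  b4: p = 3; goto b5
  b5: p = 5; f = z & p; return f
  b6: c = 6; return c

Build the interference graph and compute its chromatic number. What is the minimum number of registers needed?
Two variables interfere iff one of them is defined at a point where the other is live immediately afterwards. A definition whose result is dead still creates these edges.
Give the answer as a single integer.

Per-block:
  b0: def={f,z} ue=∅
  b1: def={c,z} ue={f}
  b2: def={c,z} ue={c}
  b3: def={p,z} ue={z}
  b4: def={p} ue=∅
  b5: def={f,p} ue={z}
  b6: def={c} ue=∅

Live sets:
  b0 li=∅ lo={f,z}
  b1 li={f} lo={c,z}
  b2 li={c} lo=∅
  b3 li={z} lo={z}
  b4 li={z} lo={z}
  b5 li={z} lo=∅
  b6 li=∅ lo=∅

Interfere edges:
  c: {f,z}
  f: {c,z}
  p: {z}
  z: {c,f,p}

Colouring:
  clique {c,f,z} ⇒ need ≥ 3
  3-colouring: R0={z}  R1={c,p}  R2={f}
  χ = 3

Answer: 3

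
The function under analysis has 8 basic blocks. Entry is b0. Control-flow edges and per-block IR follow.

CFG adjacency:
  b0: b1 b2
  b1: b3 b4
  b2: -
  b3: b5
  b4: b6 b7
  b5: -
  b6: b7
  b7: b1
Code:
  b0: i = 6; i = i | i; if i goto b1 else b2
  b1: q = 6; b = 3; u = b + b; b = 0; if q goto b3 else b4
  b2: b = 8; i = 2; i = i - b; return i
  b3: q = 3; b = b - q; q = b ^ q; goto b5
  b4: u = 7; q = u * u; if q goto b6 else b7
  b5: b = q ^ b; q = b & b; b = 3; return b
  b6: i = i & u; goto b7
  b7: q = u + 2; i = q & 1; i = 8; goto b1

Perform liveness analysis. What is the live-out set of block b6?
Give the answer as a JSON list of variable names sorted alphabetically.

Answer: ["u"]

Derivation:
Block summaries:
  b0: def={i} ue=∅
  b1: def={b,q,u} ue=∅
  b2: def={b,i} ue=∅
  b3: def={b,q} ue={b}
  b4: def={q,u} ue=∅
  b5: def={b,q} ue={b,q}
  b6: def={i} ue={i,u}
  b7: def={i,q} ue={u}

Live sets:
  b0: in=∅ out={i}
  b1: in={i} out={b,i}
  b2: in=∅ out=∅
  b3: in={b} out={b,q}
  b4: in={i} out={i,u}
  b5: in={b,q} out=∅
  b6: in={i,u} out={u}
  b7: in={u} out={i}

live-out(b6) = ["u"]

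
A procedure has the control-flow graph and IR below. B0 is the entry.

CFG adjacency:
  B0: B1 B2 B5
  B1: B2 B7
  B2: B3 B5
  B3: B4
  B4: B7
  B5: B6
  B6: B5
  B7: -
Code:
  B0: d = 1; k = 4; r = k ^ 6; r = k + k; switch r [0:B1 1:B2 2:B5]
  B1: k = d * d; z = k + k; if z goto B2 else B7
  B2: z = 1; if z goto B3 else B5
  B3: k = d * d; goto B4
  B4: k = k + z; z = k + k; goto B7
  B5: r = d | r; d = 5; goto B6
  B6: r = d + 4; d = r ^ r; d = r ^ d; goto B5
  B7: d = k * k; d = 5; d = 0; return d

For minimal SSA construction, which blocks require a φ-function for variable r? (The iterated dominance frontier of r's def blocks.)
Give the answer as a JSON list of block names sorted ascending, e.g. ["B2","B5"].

idom tree: B1←B0 B2←B0 B3←B2 B4←B3 B5←B0 B6←B5 B7←B0
Join-block Dom:
  B2: preds {B0,B1}: {B0} ∩ {B0,B1} = {B0}; idom=B0
  B5: preds {B0,B2,B6}: {B0} ∩ {B0,B2} ∩ {B0,B5,B6} = {B0}; idom=B0
  B7: preds {B1,B4}: {B0,B1} ∩ {B0,B2,B3,B4} = {B0}; idom=B0

DF walk-up:
  B2←B0: walk · to B0
  B2←B1: walk B1 to B0
  B5←B0: walk · to B0
  B5←B2: walk B2 to B0
  B5←B6: walk B6→B5 to B0
  B7←B1: walk B1 to B0
  B7←B4: walk B4→B3→B2 to B0
  B0 → ∅
  B1 → {B2,B7}
  B2 → {B5,B7}
  B3 → {B7}
  B4 → {B7}
  B5 → {B5}
  B6 → {B5}
  B7 → ∅

φ for r: defs {B0,B5,B6}
  DF⁺ = {B5}

Answer: ["B5"]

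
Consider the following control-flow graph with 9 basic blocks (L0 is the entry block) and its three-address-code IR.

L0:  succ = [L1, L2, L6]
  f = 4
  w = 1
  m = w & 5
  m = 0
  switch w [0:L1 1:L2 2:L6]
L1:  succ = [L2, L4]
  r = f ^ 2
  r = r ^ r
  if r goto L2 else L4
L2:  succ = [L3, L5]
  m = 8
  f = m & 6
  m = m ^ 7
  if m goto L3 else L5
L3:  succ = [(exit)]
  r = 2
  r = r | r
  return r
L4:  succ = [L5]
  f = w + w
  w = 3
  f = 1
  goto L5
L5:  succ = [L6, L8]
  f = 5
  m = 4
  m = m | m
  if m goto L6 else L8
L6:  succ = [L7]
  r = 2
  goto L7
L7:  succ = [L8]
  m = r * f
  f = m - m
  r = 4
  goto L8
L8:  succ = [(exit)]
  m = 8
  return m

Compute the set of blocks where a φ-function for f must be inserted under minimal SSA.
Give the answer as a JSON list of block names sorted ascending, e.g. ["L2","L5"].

idom tree: L1←L0 L2←L0 L3←L2 L4←L1 L5←L0 L6←L0 L7←L6 L8←L0
Join-block Dom:
  L2: preds {L0,L1}: {L0} ∩ {L0,L1} = {L0}; idom=L0
  L5: preds {L2,L4}: {L0,L2} ∩ {L0,L1,L4} = {L0}; idom=L0
  L6: preds {L0,L5}: {L0} ∩ {L0,L5} = {L0}; idom=L0
  L8: preds {L5,L7}: {L0,L5} ∩ {L0,L6,L7} = {L0}; idom=L0

DF derivation:
  join L2 pred L0: · stop@L0
  join L2 pred L1: L1 stop@L0
  join L5 pred L2: L2 stop@L0
  join L5 pred L4: L4→L1 stop@L0
  join L6 pred L0: · stop@L0
  join L6 pred L5: L5 stop@L0
  join L8 pred L5: L5 stop@L0
  join L8 pred L7: L7→L6 stop@L0
  L0 → ∅
  L1 → {L2,L5}
  L2 → {L5}
  L3 → ∅
  L4 → {L5}
  L5 → {L6,L8}
  L6 → {L8}
  L7 → {L8}
  L8 → ∅

φ for f: defs {L0,L2,L4,L5,L7}
  DF⁺ = {L5,L6,L8}

Answer: ["L5", "L6", "L8"]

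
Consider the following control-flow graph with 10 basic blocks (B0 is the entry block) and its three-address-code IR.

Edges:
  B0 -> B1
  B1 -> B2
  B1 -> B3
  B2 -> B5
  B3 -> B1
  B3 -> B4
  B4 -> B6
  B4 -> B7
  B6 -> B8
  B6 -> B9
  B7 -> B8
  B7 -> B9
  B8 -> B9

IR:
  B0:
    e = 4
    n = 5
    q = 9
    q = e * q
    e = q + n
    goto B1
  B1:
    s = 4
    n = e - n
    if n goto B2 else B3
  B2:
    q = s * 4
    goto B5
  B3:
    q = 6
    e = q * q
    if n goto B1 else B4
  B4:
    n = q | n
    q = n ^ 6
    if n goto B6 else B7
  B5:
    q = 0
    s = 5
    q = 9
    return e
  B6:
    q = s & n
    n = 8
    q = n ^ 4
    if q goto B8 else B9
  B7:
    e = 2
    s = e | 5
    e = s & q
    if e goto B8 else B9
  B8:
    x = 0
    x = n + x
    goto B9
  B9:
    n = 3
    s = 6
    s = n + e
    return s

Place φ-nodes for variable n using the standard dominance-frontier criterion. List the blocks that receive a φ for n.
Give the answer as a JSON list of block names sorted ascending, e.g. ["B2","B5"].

idom tree: B1←B0 B2←B1 B3←B1 B4←B3 B5←B2 B6←B4 B7←B4 B8←B4 B9←B4
Join-block Dom:
  B1: preds {B0,B3}: {B0} ∩ {B0,B1,B3} = {B0}; idom=B0
  B8: preds {B6,B7}: {B0,B1,B3,B4,B6} ∩ {B0,B1,B3,B4,B7} = {B0,B1,B3,B4}; idom=B4
  B9: preds {B6,B7,B8}: {B0,B1,B3,B4,B6} ∩ {B0,B1,B3,B4,B7} ∩ {B0,B1,B3,B4,B8} = {B0,B1,B3,B4}; idom=B4

DF derivation:
  B1←B0: walk · to B0
  B1←B3: walk B3→B1 to B0
  B8←B6: walk B6 to B4
  B8←B7: walk B7 to B4
  B9←B6: walk B6 to B4
  B9←B7: walk B7 to B4
  B9←B8: walk B8 to B4
  DF(B0)=∅
  DF(B1)={B1}
  DF(B2)=∅
  DF(B3)={B1}
  DF(B4)=∅
  DF(B5)=∅
  DF(B6)={B8,B9}
  DF(B7)={B8,B9}
  DF(B8)={B9}
  DF(B9)=∅

φ for n: defs {B0,B1,B4,B6,B9}
  DF⁺ = {B1,B8,B9}

Answer: ["B1", "B8", "B9"]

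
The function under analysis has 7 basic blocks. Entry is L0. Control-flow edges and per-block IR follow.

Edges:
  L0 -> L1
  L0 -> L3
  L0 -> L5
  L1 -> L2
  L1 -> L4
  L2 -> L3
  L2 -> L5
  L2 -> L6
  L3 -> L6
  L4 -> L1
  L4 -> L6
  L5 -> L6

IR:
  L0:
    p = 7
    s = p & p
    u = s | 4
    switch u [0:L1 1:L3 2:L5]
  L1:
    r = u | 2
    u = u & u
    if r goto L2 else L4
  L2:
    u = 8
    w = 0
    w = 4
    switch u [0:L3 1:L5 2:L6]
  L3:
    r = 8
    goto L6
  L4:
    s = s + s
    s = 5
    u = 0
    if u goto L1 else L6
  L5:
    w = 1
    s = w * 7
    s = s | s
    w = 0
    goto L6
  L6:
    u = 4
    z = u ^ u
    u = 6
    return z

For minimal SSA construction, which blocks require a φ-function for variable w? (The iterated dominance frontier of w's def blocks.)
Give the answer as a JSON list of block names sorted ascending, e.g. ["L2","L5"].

idom tree: L1←L0 L2←L1 L3←L0 L4←L1 L5←L0 L6←L0
Dom at joins:
  L1: preds {L0,L4}: {L0} ∩ {L0,L1,L4} = {L0}; idom=L0
  L3: preds {L0,L2}: {L0} ∩ {L0,L1,L2} = {L0}; idom=L0
  L5: preds {L0,L2}: {L0} ∩ {L0,L1,L2} = {L0}; idom=L0
  L6: preds {L2,L3,L4,L5}: {L0,L1,L2} ∩ {L0,L3} ∩ {L0,L1,L4} ∩ {L0,L5} = {L0}; idom=L0

Frontier:
  L1←L0: walk · to L0
  L1←L4: walk L4→L1 to L0
  L3←L0: walk · to L0
  L3←L2: walk L2→L1 to L0
  L5←L0: walk · to L0
  L5←L2: walk L2→L1 to L0
  L6←L2: walk L2→L1 to L0
  L6←L3: walk L3 to L0
  L6←L4: walk L4→L1 to L0
  L6←L5: walk L5 to L0
  L0: DF=∅
  L1: DF={L1,L3,L5,L6}
  L2: DF={L3,L5,L6}
  L3: DF={L6}
  L4: DF={L1,L6}
  L5: DF={L6}
  L6: DF=∅

φ for w: defs {L2,L5}
  DF⁺ = {L3,L5,L6}

Answer: ["L3", "L5", "L6"]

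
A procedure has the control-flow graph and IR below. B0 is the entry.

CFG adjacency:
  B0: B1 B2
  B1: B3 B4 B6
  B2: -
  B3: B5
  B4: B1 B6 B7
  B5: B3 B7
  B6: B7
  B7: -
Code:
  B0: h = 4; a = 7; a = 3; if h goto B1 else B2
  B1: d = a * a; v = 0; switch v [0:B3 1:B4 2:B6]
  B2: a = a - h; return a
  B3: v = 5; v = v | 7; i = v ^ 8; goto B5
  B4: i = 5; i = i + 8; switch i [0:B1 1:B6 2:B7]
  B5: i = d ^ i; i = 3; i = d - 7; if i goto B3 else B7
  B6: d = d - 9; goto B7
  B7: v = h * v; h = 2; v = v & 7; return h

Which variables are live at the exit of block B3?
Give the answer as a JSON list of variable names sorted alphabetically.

Block summaries:
  B0: {a,h} / ∅
  B1: {d,v} / {a}
  B2: {a} / {a,h}
  B3: {i,v} / ∅
  B4: {i} / ∅
  B5: {i} / {d,i}
  B6: {d} / {d}
  B7: {h,v} / {h,v}

Backward fixpoint:
  B0: in=∅ out={a,h}
  B1: in={a,h} out={a,d,h,v}
  B2: in={a,h} out=∅
  B3: in={d,h} out={d,h,i,v}
  B4: in={a,d,h,v} out={a,d,h,v}
  B5: in={d,h,i,v} out={d,h,v}
  B6: in={d,h,v} out={h,v}
  B7: in={h,v} out=∅

live-out(B3) = ["d", "h", "i", "v"]

Answer: ["d", "h", "i", "v"]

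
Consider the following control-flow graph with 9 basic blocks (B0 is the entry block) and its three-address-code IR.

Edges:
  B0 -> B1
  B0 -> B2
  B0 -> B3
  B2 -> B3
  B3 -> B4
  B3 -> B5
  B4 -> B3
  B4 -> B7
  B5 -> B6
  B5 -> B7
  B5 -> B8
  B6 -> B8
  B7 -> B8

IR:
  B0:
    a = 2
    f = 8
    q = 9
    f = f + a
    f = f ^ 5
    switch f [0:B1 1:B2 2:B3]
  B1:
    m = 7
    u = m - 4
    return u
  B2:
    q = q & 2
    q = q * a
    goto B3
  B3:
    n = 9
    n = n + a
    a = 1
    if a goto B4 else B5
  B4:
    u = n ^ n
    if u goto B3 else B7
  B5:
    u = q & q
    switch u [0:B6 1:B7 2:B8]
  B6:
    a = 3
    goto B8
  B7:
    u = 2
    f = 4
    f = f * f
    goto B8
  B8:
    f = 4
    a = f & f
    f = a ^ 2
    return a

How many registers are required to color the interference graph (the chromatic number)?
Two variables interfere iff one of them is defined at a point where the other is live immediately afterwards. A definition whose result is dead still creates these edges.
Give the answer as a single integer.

Per-block:
  B0: def={a,f,q} ue=∅
  B1: def={m,u} ue=∅
  B2: def={q} ue={a,q}
  B3: def={a,n} ue={a}
  B4: def={u} ue={n}
  B5: def={u} ue={q}
  B6: def={a} ue=∅
  B7: def={f,u} ue=∅
  B8: def={a,f} ue=∅

Live sets:
  live B0: ∅→{a,q}
  live B1: ∅→∅
  live B2: {a,q}→{a,q}
  live B3: {a,q}→{a,n,q}
  live B4: {a,n,q}→{a,q}
  live B5: {q}→∅
  live B6: ∅→∅
  live B7: ∅→∅
  live B8: ∅→∅

Interference:
  a — {f,n,q,u}
  f — {a,q}
  m — ∅
  n — {a,q}
  q — {a,f,n,u}
  u — {a,q}

Colouring:
  {a,f,q} pairwise interfere (3-clique) ⇒ χ ≥ 3
  3-colouring: r0={a,m}  r1={q}  r2={f,n,u}
  χ = 3

Answer: 3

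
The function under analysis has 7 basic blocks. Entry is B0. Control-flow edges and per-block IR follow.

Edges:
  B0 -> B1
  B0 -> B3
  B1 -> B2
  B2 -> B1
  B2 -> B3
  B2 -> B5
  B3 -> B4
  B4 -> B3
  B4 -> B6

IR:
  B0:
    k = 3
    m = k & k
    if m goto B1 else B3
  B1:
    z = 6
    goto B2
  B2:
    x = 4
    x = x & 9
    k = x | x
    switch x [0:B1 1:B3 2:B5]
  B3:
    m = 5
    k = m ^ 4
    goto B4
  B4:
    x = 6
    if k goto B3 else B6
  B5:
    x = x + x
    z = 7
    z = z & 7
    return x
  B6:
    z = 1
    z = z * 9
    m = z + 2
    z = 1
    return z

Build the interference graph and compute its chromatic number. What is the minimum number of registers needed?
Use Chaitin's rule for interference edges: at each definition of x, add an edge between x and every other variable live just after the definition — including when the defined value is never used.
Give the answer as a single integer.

Answer: 2

Working:
Block summaries:
  B0 def {k,m} use ∅
  B1 def {z} use ∅
  B2 def {k,x} use ∅
  B3 def {k,m} use ∅
  B4 def {x} use {k}
  B5 def {x,z} use {x}
  B6 def {m,z} use ∅

Liveness:
  B0 li=∅ lo=∅
  B1 li=∅ lo=∅
  B2 li=∅ lo={x}
  B3 li=∅ lo={k}
  B4 li={k} lo=∅
  B5 li={x} lo=∅
  B6 li=∅ lo=∅

Conflict graph:
  k: {x}
  m: ∅
  x: {k,z}
  z: {x}

Chromatic number:
  lower bound: {k,x} mutually conflict ⇒ χ ≥ 2
  assign k→R1 m→R0 x→R0 z→R1 — no edge inside a register ⇒ χ ≤ 2
  χ = 2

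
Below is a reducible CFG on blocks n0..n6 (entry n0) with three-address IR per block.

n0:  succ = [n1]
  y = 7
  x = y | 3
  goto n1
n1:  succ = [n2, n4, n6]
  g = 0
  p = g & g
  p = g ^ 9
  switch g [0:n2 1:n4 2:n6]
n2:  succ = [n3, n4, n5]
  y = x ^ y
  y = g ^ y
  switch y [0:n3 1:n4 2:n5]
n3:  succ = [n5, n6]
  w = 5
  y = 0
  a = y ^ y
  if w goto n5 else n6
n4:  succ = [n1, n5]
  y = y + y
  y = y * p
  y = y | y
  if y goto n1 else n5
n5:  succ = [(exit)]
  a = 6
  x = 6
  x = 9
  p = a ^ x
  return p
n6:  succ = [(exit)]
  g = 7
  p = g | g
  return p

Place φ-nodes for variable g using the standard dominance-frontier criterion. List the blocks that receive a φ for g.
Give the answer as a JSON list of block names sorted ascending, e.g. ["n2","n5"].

idom tree: n1←n0 n2←n1 n3←n2 n4←n1 n5←n1 n6←n1
Dom at joins:
  n1: preds {n0,n4}: {n0} ∩ {n0,n1,n4} = {n0}; idom=n0
  n4: preds {n1,n2}: {n0,n1} ∩ {n0,n1,n2} = {n0,n1}; idom=n1
  n5: preds {n2,n3,n4}: {n0,n1,n2} ∩ {n0,n1,n2,n3} ∩ {n0,n1,n4} = {n0,n1}; idom=n1
  n6: preds {n1,n3}: {n0,n1} ∩ {n0,n1,n2,n3} = {n0,n1}; idom=n1

DF derivation:
  join n1 pred n0: · stop@n0
  join n1 pred n4: n4→n1 stop@n0
  join n4 pred n1: · stop@n1
  join n4 pred n2: n2 stop@n1
  join n5 pred n2: n2 stop@n1
  join n5 pred n3: n3→n2 stop@n1
  join n5 pred n4: n4 stop@n1
  join n6 pred n1: · stop@n1
  join n6 pred n3: n3→n2 stop@n1
  n0 → ∅
  n1 → {n1}
  n2 → {n4,n5,n6}
  n3 → {n5,n6}
  n4 → {n1,n5}
  n5 → ∅
  n6 → ∅

φ for g: defs {n1,n6}
  DF⁺ = {n1}

Answer: ["n1"]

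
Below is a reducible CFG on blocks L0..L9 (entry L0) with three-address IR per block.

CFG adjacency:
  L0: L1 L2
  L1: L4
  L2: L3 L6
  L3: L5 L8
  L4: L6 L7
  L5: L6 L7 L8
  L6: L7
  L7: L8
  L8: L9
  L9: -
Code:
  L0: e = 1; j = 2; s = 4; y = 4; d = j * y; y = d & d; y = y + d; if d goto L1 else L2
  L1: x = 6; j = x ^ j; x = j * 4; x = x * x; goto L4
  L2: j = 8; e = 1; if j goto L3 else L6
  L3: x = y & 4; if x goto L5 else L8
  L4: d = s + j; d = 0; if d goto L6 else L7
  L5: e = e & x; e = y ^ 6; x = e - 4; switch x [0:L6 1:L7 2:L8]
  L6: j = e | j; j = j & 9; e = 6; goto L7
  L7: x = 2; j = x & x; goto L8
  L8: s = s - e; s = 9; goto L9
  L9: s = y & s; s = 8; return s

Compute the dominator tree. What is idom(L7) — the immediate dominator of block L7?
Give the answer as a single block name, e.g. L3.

idom tree: L1←L0 L2←L0 L3←L2 L4←L1 L5←L3 L6←L0 L7←L0 L8←L0 L9←L8
Dom∩ at merges:
  L6: preds {L2,L4,L5}: {L0,L2} ∩ {L0,L1,L4} ∩ {L0,L2,L3,L5} = {L0}; idom=L0
  L7: preds {L4,L5,L6}: {L0,L1,L4} ∩ {L0,L2,L3,L5} ∩ {L0,L6} = {L0}; idom=L0
  L8: preds {L3,L5,L7}: {L0,L2,L3} ∩ {L0,L2,L3,L5} ∩ {L0,L7} = {L0}; idom=L0

idom(L7) = L0

Answer: L0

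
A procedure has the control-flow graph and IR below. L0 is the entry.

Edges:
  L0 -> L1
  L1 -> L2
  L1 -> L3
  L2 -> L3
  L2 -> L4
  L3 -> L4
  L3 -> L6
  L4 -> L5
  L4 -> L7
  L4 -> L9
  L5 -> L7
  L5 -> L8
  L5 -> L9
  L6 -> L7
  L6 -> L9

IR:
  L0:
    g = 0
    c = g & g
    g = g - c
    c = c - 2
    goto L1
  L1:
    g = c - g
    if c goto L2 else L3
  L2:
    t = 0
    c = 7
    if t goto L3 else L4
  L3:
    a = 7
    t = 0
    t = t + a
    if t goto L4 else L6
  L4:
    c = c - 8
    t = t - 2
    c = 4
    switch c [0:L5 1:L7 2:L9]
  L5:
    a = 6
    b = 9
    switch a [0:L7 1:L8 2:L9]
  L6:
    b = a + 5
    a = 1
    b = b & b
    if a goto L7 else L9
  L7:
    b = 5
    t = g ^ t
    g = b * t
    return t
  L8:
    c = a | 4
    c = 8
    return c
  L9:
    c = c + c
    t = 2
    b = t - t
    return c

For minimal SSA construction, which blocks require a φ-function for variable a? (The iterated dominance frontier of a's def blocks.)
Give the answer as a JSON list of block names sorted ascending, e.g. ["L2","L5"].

idom tree: L1←L0 L2←L1 L3←L1 L4←L1 L5←L4 L6←L3 L7←L1 L8←L5 L9←L1
Dom∩ at merges:
  L3: preds {L1,L2}: {L0,L1} ∩ {L0,L1,L2} = {L0,L1}; idom=L1
  L4: preds {L2,L3}: {L0,L1,L2} ∩ {L0,L1,L3} = {L0,L1}; idom=L1
  L7: preds {L4,L5,L6}: {L0,L1,L4} ∩ {L0,L1,L4,L5} ∩ {L0,L1,L3,L6} = {L0,L1}; idom=L1
  L9: preds {L4,L5,L6}: {L0,L1,L4} ∩ {L0,L1,L4,L5} ∩ {L0,L1,L3,L6} = {L0,L1}; idom=L1

DF walk-up:
  L3←L1: walk · to L1
  L3←L2: walk L2 to L1
  L4←L2: walk L2 to L1
  L4←L3: walk L3 to L1
  L7←L4: walk L4 to L1
  L7←L5: walk L5→L4 to L1
  L7←L6: walk L6→L3 to L1
  L9←L4: walk L4 to L1
  L9←L5: walk L5→L4 to L1
  L9←L6: walk L6→L3 to L1
  L0 → ∅
  L1 → ∅
  L2 → {L3,L4}
  L3 → {L4,L7,L9}
  L4 → {L7,L9}
  L5 → {L7,L9}
  L6 → {L7,L9}
  L7 → ∅
  L8 → ∅
  L9 → ∅

φ for a: defs {L3,L5,L6}
  DF⁺ = {L4,L7,L9}

Answer: ["L4", "L7", "L9"]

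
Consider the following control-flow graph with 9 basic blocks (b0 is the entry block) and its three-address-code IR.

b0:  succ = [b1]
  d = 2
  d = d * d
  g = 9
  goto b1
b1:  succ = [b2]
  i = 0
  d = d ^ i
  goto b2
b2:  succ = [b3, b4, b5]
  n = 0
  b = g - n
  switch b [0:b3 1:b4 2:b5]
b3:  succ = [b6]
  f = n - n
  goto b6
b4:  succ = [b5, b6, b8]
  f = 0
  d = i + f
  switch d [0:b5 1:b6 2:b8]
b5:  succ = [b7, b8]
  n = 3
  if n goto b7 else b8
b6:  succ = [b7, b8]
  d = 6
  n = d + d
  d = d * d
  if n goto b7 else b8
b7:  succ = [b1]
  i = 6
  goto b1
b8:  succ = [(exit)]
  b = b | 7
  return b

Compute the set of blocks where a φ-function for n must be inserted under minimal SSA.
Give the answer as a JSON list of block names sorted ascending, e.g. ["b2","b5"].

idom tree: b1←b0 b2←b1 b3←b2 b4←b2 b5←b2 b6←b2 b7←b2 b8←b2
Dom∩ at merges:
  b1: preds {b0,b7}: {b0} ∩ {b0,b1,b2,b7} = {b0}; idom=b0
  b5: preds {b2,b4}: {b0,b1,b2} ∩ {b0,b1,b2,b4} = {b0,b1,b2}; idom=b2
  b6: preds {b3,b4}: {b0,b1,b2,b3} ∩ {b0,b1,b2,b4} = {b0,b1,b2}; idom=b2
  b7: preds {b5,b6}: {b0,b1,b2,b5} ∩ {b0,b1,b2,b6} = {b0,b1,b2}; idom=b2
  b8: preds {b4,b5,b6}: {b0,b1,b2,b4} ∩ {b0,b1,b2,b5} ∩ {b0,b1,b2,b6} = {b0,b1,b2}; idom=b2

DF derivation:
  b1←b0: walk · to b0
  b1←b7: walk b7→b2→b1 to b0
  b5←b2: walk · to b2
  b5←b4: walk b4 to b2
  b6←b3: walk b3 to b2
  b6←b4: walk b4 to b2
  b7←b5: walk b5 to b2
  b7←b6: walk b6 to b2
  b8←b4: walk b4 to b2
  b8←b5: walk b5 to b2
  b8←b6: walk b6 to b2
  b0: DF=∅
  b1: DF={b1}
  b2: DF={b1}
  b3: DF={b6}
  b4: DF={b5,b6,b8}
  b5: DF={b7,b8}
  b6: DF={b7,b8}
  b7: DF={b1}
  b8: DF=∅

φ for n: defs {b2,b5,b6}
  DF⁺ = {b1,b7,b8}

Answer: ["b1", "b7", "b8"]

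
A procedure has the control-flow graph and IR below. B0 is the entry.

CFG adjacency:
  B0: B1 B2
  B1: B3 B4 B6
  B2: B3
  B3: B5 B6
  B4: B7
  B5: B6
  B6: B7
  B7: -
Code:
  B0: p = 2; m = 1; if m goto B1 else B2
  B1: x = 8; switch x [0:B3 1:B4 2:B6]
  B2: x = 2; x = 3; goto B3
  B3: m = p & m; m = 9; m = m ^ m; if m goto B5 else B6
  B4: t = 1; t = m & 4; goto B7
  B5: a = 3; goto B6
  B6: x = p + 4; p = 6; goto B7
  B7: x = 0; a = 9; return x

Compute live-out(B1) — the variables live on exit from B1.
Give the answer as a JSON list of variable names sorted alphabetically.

Block summaries:
  B0: def={m,p} ue=∅
  B1: def={x} ue=∅
  B2: def={x} ue=∅
  B3: def={m} ue={m,p}
  B4: def={t} ue={m}
  B5: def={a} ue=∅
  B6: def={p,x} ue={p}
  B7: def={a,x} ue=∅

Liveness:
  B0: in=∅ out={m,p}
  B1: in={m,p} out={m,p}
  B2: in={m,p} out={m,p}
  B3: in={m,p} out={p}
  B4: in={m} out=∅
  B5: in={p} out={p}
  B6: in={p} out=∅
  B7: in=∅ out=∅

live-out(B1) = ["m", "p"]

Answer: ["m", "p"]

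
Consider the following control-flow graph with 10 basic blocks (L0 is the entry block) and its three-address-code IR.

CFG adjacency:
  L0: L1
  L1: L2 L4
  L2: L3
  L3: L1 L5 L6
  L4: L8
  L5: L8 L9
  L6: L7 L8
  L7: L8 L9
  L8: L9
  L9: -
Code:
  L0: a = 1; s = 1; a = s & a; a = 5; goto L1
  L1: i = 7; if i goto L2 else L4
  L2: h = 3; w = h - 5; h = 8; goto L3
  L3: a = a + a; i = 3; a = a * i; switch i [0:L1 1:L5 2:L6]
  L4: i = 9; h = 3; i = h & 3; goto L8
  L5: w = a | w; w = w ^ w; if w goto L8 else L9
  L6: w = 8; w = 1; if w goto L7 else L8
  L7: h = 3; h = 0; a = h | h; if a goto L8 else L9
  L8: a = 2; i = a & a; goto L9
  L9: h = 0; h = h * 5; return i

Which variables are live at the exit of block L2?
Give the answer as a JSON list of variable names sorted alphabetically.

Answer: ["a", "w"]

Derivation:
Per-block:
  L0: def={a,s} ue=∅
  L1: def={i} ue=∅
  L2: def={h,w} ue=∅
  L3: def={a,i} ue={a}
  L4: def={h,i} ue=∅
  L5: def={w} ue={a,w}
  L6: def={w} ue=∅
  L7: def={a,h} ue=∅
  L8: def={a,i} ue=∅
  L9: def={h} ue={i}

Backward fixpoint:
  L0: in=∅ out={a}
  L1: in={a} out={a}
  L2: in={a} out={a,w}
  L3: in={a,w} out={a,i,w}
  L4: in=∅ out=∅
  L5: in={a,i,w} out={i}
  L6: in={i} out={i}
  L7: in={i} out={i}
  L8: in=∅ out={i}
  L9: in={i} out=∅

live-out(L2) = ["a", "w"]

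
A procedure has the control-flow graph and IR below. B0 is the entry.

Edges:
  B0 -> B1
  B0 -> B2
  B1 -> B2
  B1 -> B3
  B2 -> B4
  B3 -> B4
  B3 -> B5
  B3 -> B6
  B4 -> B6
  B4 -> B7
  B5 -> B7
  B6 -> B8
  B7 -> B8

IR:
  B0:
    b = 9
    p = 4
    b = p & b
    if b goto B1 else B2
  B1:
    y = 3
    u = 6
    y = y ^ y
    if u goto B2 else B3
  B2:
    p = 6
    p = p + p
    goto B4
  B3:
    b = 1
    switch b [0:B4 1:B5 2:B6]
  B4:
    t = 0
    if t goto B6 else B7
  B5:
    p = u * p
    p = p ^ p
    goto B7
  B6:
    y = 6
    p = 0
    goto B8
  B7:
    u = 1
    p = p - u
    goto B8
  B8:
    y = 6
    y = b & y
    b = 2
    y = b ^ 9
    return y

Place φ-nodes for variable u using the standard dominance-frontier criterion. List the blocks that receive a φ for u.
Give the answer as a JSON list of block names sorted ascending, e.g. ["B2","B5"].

Answer: ["B2", "B4", "B6", "B7", "B8"]

Working:
idom tree: B1←B0 B2←B0 B3←B1 B4←B0 B5←B3 B6←B0 B7←B0 B8←B0
Dom∩ at merges:
  B2: preds {B0,B1}: {B0} ∩ {B0,B1} = {B0}; idom=B0
  B4: preds {B2,B3}: {B0,B2} ∩ {B0,B1,B3} = {B0}; idom=B0
  B6: preds {B3,B4}: {B0,B1,B3} ∩ {B0,B4} = {B0}; idom=B0
  B7: preds {B4,B5}: {B0,B4} ∩ {B0,B1,B3,B5} = {B0}; idom=B0
  B8: preds {B6,B7}: {B0,B6} ∩ {B0,B7} = {B0}; idom=B0

Frontier:
  join B2 pred B0: · stop@B0
  join B2 pred B1: B1 stop@B0
  join B4 pred B2: B2 stop@B0
  join B4 pred B3: B3→B1 stop@B0
  join B6 pred B3: B3→B1 stop@B0
  join B6 pred B4: B4 stop@B0
  join B7 pred B4: B4 stop@B0
  join B7 pred B5: B5→B3→B1 stop@B0
  join B8 pred B6: B6 stop@B0
  join B8 pred B7: B7 stop@B0
  B0: DF=∅
  B1: DF={B2,B4,B6,B7}
  B2: DF={B4}
  B3: DF={B4,B6,B7}
  B4: DF={B6,B7}
  B5: DF={B7}
  B6: DF={B8}
  B7: DF={B8}
  B8: DF=∅

φ for u: defs {B1,B7}
  DF⁺ = {B2,B4,B6,B7,B8}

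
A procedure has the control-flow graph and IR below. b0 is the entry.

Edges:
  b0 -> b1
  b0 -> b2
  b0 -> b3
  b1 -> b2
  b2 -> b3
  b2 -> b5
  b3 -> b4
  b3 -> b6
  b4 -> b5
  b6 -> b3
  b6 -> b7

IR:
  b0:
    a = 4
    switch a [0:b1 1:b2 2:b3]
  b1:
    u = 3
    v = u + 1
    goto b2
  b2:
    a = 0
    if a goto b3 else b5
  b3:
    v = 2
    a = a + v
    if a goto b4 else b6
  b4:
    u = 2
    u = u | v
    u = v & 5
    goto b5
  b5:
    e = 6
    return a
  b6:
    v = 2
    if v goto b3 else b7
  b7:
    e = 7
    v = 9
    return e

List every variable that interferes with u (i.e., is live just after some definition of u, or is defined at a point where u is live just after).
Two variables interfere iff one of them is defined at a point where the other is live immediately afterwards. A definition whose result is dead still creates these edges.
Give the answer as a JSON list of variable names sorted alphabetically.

def/use:
  b0: def={a} ue=∅
  b1: def={u,v} ue=∅
  b2: def={a} ue=∅
  b3: def={a,v} ue={a}
  b4: def={u} ue={v}
  b5: def={e} ue={a}
  b6: def={v} ue=∅
  b7: def={e,v} ue=∅

Liveness:
  b0 li=∅ lo={a}
  b1 li=∅ lo=∅
  b2 li=∅ lo={a}
  b3 li={a} lo={a,v}
  b4 li={a,v} lo={a}
  b5 li={a} lo=∅
  b6 li={a} lo={a}
  b7 li=∅ lo=∅

Interference:
  a↔{e,u,v}
  e↔{a,v}
  u↔{a,v}
  v↔{a,e,u}

N(u) = ["a", "v"]

Answer: ["a", "v"]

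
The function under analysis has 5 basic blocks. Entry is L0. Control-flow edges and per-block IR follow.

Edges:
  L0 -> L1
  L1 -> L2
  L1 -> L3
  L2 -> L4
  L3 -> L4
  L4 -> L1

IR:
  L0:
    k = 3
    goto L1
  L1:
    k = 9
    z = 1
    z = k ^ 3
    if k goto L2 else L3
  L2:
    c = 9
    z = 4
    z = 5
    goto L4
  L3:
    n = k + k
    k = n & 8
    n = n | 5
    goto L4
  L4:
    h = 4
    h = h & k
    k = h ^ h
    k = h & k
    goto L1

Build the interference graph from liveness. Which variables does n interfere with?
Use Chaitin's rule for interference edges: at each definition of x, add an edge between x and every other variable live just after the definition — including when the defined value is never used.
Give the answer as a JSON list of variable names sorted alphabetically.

Answer: ["k"]

Working:
Per-block:
  L0: {k} / ∅
  L1: {k,z} / ∅
  L2: {c,z} / ∅
  L3: {k,n} / {k}
  L4: {h,k} / {k}

Live sets:
  L0 li=∅ lo=∅
  L1 li=∅ lo={k}
  L2 li={k} lo={k}
  L3 li={k} lo={k}
  L4 li={k} lo=∅

Interfere edges:
  c — {k}
  h — {k}
  k — {c,h,n,z}
  n — {k}
  z — {k}

N(n) = ["k"]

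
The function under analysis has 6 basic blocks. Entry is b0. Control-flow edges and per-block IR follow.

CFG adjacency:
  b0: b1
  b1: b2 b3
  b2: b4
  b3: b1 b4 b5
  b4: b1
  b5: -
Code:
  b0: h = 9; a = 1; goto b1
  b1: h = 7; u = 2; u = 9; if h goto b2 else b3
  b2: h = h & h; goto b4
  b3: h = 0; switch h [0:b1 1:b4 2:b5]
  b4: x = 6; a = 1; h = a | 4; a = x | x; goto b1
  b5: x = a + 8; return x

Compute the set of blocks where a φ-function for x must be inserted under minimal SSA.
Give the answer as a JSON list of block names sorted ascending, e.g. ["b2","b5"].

idom tree: b1←b0 b2←b1 b3←b1 b4←b1 b5←b3
Dom at joins:
  b1: preds {b0,b3,b4}: {b0} ∩ {b0,b1,b3} ∩ {b0,b1,b4} = {b0}; idom=b0
  b4: preds {b2,b3}: {b0,b1,b2} ∩ {b0,b1,b3} = {b0,b1}; idom=b1

Frontier:
  b1←b0: walk · to b0
  b1←b3: walk b3→b1 to b0
  b1←b4: walk b4→b1 to b0
  b4←b2: walk b2 to b1
  b4←b3: walk b3 to b1
  DF(b0)=∅
  DF(b1)={b1}
  DF(b2)={b4}
  DF(b3)={b1,b4}
  DF(b4)={b1}
  DF(b5)=∅

φ for x: defs {b4,b5}
  DF⁺ = {b1}

Answer: ["b1"]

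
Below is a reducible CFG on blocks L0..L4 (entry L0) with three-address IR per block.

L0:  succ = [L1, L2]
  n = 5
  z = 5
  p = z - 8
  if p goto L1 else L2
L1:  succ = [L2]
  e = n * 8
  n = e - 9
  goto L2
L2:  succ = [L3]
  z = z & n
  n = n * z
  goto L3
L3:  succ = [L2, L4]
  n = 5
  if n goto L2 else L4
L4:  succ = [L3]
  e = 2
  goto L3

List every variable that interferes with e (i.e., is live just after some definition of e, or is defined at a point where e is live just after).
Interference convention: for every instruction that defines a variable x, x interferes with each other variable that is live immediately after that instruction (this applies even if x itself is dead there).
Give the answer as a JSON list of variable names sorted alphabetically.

def/use:
  L0: def={n,p,z} ue=∅
  L1: def={e,n} ue={n}
  L2: def={n,z} ue={n,z}
  L3: def={n} ue=∅
  L4: def={e} ue=∅

Liveness:
  live L0: ∅→{n,z}
  live L1: {n,z}→{n,z}
  live L2: {n,z}→{z}
  live L3: {z}→{n,z}
  live L4: {z}→{z}

Interference:
  e↔{z}
  n↔{p,z}
  p↔{n,z}
  z↔{e,n,p}

N(e) = ["z"]

Answer: ["z"]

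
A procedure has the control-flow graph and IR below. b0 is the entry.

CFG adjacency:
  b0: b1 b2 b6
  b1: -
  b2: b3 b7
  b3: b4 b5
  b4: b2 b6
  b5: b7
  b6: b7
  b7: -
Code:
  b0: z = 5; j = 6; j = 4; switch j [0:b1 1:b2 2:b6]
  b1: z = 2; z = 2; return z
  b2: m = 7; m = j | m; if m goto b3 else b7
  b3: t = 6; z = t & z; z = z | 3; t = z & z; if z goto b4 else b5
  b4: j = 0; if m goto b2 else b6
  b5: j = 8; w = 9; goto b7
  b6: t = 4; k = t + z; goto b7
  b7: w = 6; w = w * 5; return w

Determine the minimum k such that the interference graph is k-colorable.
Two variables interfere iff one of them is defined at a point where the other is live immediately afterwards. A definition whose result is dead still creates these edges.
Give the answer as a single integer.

def/use:
  b0: def={j,z} ue=∅
  b1: def={z} ue=∅
  b2: def={m} ue={j}
  b3: def={t,z} ue={z}
  b4: def={j} ue={m}
  b5: def={j,w} ue=∅
  b6: def={k,t} ue={z}
  b7: def={w} ue=∅

Live sets:
  b0 li=∅ lo={j,z}
  b1 li=∅ lo=∅
  b2 li={j,z} lo={m,z}
  b3 li={m,z} lo={m,z}
  b4 li={m,z} lo={j,z}
  b5 li=∅ lo=∅
  b6 li={z} lo=∅
  b7 li=∅ lo=∅

Interfere edges:
  j — {m,z}
  k — ∅
  m — {j,t,z}
  t — {m,z}
  w — ∅
  z — {j,m,t}

Chromatic number:
  lower bound: {j,m,z} mutually conflict ⇒ χ ≥ 3
  assign j→c2 k→c0 m→c0 t→c2 w→c0 z→c1 — no edge inside a register ⇒ χ ≤ 3
  χ = 3

Answer: 3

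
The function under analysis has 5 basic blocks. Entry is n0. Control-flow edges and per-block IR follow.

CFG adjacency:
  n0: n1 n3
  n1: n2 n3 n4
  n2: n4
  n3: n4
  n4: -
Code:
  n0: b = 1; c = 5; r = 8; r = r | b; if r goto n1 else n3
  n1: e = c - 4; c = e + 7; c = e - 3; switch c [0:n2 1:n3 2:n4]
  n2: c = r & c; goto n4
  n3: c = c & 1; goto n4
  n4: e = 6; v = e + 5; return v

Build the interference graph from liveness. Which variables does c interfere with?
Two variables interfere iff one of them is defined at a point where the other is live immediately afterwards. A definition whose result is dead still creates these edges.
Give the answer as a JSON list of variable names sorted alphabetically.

Answer: ["b", "e", "r"]

Working:
Per-block:
  n0: def={b,c,r} ue=∅
  n1: def={c,e} ue={c}
  n2: def={c} ue={c,r}
  n3: def={c} ue={c}
  n4: def={e,v} ue=∅

Liveness:
  n0 li=∅ lo={c,r}
  n1 li={c,r} lo={c,r}
  n2 li={c,r} lo=∅
  n3 li={c} lo=∅
  n4 li=∅ lo=∅

Conflict graph:
  b: {c,r}
  c: {b,e,r}
  e: {c,r}
  r: {b,c,e}
  v: ∅

N(c) = ["b", "e", "r"]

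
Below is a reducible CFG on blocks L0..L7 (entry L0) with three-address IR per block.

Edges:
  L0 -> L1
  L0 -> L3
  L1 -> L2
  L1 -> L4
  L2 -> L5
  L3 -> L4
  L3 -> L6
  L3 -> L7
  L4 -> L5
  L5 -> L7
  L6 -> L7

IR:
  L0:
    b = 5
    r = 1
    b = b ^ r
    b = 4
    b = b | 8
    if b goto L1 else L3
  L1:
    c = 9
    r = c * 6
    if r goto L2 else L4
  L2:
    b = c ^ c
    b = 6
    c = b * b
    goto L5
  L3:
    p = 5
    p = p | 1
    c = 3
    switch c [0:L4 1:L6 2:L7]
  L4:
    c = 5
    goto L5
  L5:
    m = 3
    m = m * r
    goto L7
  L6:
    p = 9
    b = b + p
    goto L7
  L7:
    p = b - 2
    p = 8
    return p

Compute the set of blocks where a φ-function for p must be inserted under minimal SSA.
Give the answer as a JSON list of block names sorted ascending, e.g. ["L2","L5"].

Answer: ["L4", "L5", "L7"]

Derivation:
idom tree: L1←L0 L2←L1 L3←L0 L4←L0 L5←L0 L6←L3 L7←L0
Dom at joins:
  L4: preds {L1,L3}: {L0,L1} ∩ {L0,L3} = {L0}; idom=L0
  L5: preds {L2,L4}: {L0,L1,L2} ∩ {L0,L4} = {L0}; idom=L0
  L7: preds {L3,L5,L6}: {L0,L3} ∩ {L0,L5} ∩ {L0,L3,L6} = {L0}; idom=L0

DF derivation:
  L4←L1: walk L1 to L0
  L4←L3: walk L3 to L0
  L5←L2: walk L2→L1 to L0
  L5←L4: walk L4 to L0
  L7←L3: walk L3 to L0
  L7←L5: walk L5 to L0
  L7←L6: walk L6→L3 to L0
  DF(L0)=∅
  DF(L1)={L4,L5}
  DF(L2)={L5}
  DF(L3)={L4,L7}
  DF(L4)={L5}
  DF(L5)={L7}
  DF(L6)={L7}
  DF(L7)=∅

φ for p: defs {L3,L6,L7}
  DF⁺ = {L4,L5,L7}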